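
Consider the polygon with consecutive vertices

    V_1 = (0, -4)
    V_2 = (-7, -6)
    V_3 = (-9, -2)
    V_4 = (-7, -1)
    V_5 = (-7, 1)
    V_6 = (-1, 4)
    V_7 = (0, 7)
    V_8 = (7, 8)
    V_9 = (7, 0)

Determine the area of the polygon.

127

V_1→V_2: (0)(-6) − (-7)(-4) = -28
V_2→V_3: (-7)(-2) − (-9)(-6) = -40
V_3→V_4: (-9)(-1) − (-7)(-2) = -5
V_4→V_5: (-7)(1) − (-7)(-1) = -14
V_5→V_6: (-7)(4) − (-1)(1) = -27
V_6→V_7: (-1)(7) − (0)(4) = -7
V_7→V_8: (0)(8) − (7)(7) = -49
V_8→V_9: (7)(0) − (7)(8) = -56
V_9→V_1: (7)(-4) − (0)(0) = -28
Σ = -254
Area = |Σ|/2 = 127.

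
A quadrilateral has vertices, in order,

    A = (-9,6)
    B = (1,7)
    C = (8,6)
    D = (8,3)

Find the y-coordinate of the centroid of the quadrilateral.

16/3

Apply the surveyor's formula. First the cross-terms c_i = x_i·y_{i+1} − x_{i+1}·y_i:
  -69, -50, -24, 75  ⇒  2A = -68, A = -34.
Then Σ (y_i + y_{i+1})·c_i = -1088, so ȳ = -1088 / (6·(-34)) = 16/3.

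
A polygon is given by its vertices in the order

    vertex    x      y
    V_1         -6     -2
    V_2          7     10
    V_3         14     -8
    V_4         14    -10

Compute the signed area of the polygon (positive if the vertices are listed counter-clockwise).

Cross-terms: -46, -196, -28, -88  ⇒  Σ = -358
Signed area = Σ/2 = -179 (negative ⇒ clockwise traversal).

-179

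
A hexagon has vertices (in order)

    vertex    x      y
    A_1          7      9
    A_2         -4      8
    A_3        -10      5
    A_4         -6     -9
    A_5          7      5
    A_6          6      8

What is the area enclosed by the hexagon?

164.5

Σ = (92) + (60) + (120) + (33) + (26) + (-2) = 329
Area = |Σ|/2 = 164.5.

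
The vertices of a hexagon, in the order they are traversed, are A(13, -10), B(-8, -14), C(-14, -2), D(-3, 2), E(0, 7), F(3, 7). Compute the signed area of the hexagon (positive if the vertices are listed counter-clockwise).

-319.5

A→B: (13)(-14) − (-8)(-10) = -262
B→C: (-8)(-2) − (-14)(-14) = -180
C→D: (-14)(2) − (-3)(-2) = -34
D→E: (-3)(7) − (0)(2) = -21
E→F: (0)(7) − (3)(7) = -21
F→A: (3)(-10) − (13)(7) = -121
Σ = -639
Signed area = Σ/2 = -319.5 (negative ⇒ clockwise traversal).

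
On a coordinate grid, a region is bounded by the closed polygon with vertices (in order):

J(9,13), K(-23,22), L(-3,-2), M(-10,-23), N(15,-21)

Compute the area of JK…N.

798.5

Apply the shoelace (surveyor's) formula: 2A = Σ (x_i·y_{i+1} − x_{i+1}·y_i), indices taken mod 5.
Σ = (497) + (112) + (49) + (555) + (384) = 1597
Area = |Σ|/2 = 798.5.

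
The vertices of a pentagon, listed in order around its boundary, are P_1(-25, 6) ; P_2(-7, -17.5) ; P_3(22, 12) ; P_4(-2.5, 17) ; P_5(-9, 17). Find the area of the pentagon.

Apply the shoelace formula: 2A = Σ (x_i·y_{i+1} − x_{i+1}·y_i), indices taken mod 5.
P_1→P_2: (-25)(-17.5) − (-7)(6) = 479.5
P_2→P_3: (-7)(12) − (22)(-17.5) = 301
P_3→P_4: (22)(17) − (-2.5)(12) = 404
P_4→P_5: (-2.5)(17) − (-9)(17) = 110.5
P_5→P_1: (-9)(6) − (-25)(17) = 371
Σ = 1666
Area = |Σ|/2 = 833.

833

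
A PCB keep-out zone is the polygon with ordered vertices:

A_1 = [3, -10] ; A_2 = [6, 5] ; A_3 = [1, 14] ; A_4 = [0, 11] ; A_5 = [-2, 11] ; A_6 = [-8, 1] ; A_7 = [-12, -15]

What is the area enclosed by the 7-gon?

285

Σ = (75) + (79) + (11) + (22) + (86) + (132) + (165) = 570
Area = |Σ|/2 = 285.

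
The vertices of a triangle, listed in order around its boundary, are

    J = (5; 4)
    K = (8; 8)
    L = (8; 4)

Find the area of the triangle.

Apply Gauss's area formula: 2A = Σ (x_i·y_{i+1} − x_{i+1}·y_i), indices taken mod 3.
J→K: (5)(8) − (8)(4) = 8
K→L: (8)(4) − (8)(8) = -32
L→J: (8)(4) − (5)(4) = 12
Σ = -12
Area = |Σ|/2 = 6.

6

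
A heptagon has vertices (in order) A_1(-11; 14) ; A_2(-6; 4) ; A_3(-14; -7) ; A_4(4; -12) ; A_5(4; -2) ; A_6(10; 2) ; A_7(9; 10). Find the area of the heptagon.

Σ = (40) + (98) + (196) + (40) + (28) + (82) + (236) = 720
Area = |Σ|/2 = 360.

360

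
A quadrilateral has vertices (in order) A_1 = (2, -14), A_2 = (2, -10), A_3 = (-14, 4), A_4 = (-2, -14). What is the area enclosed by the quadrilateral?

68

Apply Gauss's area formula: 2A = Σ (x_i·y_{i+1} − x_{i+1}·y_i), indices taken mod 4.
Σ = (8) + (-132) + (204) + (56) = 136
Area = |Σ|/2 = 68.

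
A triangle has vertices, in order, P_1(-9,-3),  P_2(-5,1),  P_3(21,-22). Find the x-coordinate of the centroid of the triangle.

Apply the shoelace (surveyor's) formula. First the cross-terms c_i = x_i·y_{i+1} − x_{i+1}·y_i:
  -24, 89, -261  ⇒  2A = -196, A = -98.
Then Σ (x_i + x_{i+1})·c_i = -1372, so x̄ = -1372 / (6·(-98)) = 7/3.

7/3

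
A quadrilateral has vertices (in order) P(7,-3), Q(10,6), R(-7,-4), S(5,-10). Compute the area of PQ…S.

P→Q: (7)(6) − (10)(-3) = 72
Q→R: (10)(-4) − (-7)(6) = 2
R→S: (-7)(-10) − (5)(-4) = 90
S→P: (5)(-3) − (7)(-10) = 55
Σ = 219
Area = |Σ|/2 = 109.5.

109.5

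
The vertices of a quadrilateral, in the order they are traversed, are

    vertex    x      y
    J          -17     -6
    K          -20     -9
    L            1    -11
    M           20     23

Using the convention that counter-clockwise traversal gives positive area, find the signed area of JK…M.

388

Cross-terms: 33, 229, 243, 271  ⇒  Σ = 776
Signed area = Σ/2 = 388 (positive ⇒ counter-clockwise traversal).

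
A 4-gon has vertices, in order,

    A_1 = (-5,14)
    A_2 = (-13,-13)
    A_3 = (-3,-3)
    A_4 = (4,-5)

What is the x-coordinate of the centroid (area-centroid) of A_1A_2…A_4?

-890/183

Apply the surveyor's formula. First the cross-terms c_i = x_i·y_{i+1} − x_{i+1}·y_i:
  247, 0, 27, 31  ⇒  2A = 305, A = 152.5.
Then Σ (x_i + x_{i+1})·c_i = -4450, so x̄ = -4450 / (6·152.5) = -890/183.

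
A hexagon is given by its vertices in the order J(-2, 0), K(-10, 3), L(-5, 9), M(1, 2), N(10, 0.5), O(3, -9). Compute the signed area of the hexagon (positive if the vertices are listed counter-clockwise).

-114.5

Σ = (-6) + (-75) + (-19) + (-19.5) + (-91.5) + (-18) = -229
Signed area = Σ/2 = -114.5 (negative ⇒ clockwise traversal).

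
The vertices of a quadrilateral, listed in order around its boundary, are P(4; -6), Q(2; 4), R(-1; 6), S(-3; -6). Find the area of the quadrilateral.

55

Apply the shoelace (surveyor's) formula: 2A = Σ (x_i·y_{i+1} − x_{i+1}·y_i), indices taken mod 4.
P→Q: (4)(4) − (2)(-6) = 28
Q→R: (2)(6) − (-1)(4) = 16
R→S: (-1)(-6) − (-3)(6) = 24
S→P: (-3)(-6) − (4)(-6) = 42
Σ = 110
Area = |Σ|/2 = 55.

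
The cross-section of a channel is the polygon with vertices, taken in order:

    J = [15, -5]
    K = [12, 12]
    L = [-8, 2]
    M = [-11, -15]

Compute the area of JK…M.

391

Apply Gauss's area formula: 2A = Σ (x_i·y_{i+1} − x_{i+1}·y_i), indices taken mod 4.
Σ = (240) + (120) + (142) + (280) = 782
Area = |Σ|/2 = 391.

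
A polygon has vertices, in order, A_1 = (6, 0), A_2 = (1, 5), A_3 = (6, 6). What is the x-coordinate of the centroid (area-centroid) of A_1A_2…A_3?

Apply the shoelace (surveyor's) formula. First the cross-terms c_i = x_i·y_{i+1} − x_{i+1}·y_i:
  30, -24, -36  ⇒  2A = -30, A = -15.
Then Σ (x_i + x_{i+1})·c_i = -390, so x̄ = -390 / (6·(-15)) = 13/3.

13/3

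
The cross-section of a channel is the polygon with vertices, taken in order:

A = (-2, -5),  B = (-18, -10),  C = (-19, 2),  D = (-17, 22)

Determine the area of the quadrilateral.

Σ = (-70) + (-226) + (-384) + (129) = -551
Area = |Σ|/2 = 275.5.

275.5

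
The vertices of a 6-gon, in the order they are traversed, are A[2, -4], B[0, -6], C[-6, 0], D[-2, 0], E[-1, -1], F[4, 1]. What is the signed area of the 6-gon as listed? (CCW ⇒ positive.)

A→B: (2)(-6) − (0)(-4) = -12
B→C: (0)(0) − (-6)(-6) = -36
C→D: (-6)(0) − (-2)(0) = 0
D→E: (-2)(-1) − (-1)(0) = 2
E→F: (-1)(1) − (4)(-1) = 3
F→A: (4)(-4) − (2)(1) = -18
Σ = -61
Signed area = Σ/2 = -30.5 (negative ⇒ clockwise traversal).

-30.5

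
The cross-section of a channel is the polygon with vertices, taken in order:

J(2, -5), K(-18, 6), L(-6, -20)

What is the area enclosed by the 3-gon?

Σ = (-78) + (396) + (70) = 388
Area = |Σ|/2 = 194.

194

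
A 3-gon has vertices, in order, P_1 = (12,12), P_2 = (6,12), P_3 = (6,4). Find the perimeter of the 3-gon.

24

|P_1P_2| = √((-6)² + (0)²) = √36 = 6
|P_2P_3| = √((0)² + (-8)²) = √64 = 8
|P_3P_1| = √((6)² + (8)²) = √100 = 10
Perimeter = 6 + 8 + 10 = 24.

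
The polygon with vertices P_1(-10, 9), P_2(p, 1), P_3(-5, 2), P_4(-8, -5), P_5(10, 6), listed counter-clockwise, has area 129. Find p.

-10

Write out the shoelace sum; only the two edges meeting at P_2 involve p:
2·Area = [((-10)·1 − p·9) + (p·2 − (-5)·1)] + 193
       = -7·p + 188 = 258
⇒ p = -10.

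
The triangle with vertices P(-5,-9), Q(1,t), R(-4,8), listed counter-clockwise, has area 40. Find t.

The doubled signed area Σ (x_i y_{i+1} − x_{i+1} y_i) is linear in t.
With t=0 it equals 93; the coefficient of t is -1 (from the two edges through Q).
So -1·t + 93 = 2·40 = 80 ⇒ t = 13.

13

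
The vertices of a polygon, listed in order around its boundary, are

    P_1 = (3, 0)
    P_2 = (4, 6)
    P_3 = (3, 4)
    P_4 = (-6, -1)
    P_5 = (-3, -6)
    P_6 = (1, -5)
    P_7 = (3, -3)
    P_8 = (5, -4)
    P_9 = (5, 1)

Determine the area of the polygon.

Σ = (18) + (-2) + (21) + (33) + (21) + (12) + (3) + (25) + (-3) = 128
Area = |Σ|/2 = 64.

64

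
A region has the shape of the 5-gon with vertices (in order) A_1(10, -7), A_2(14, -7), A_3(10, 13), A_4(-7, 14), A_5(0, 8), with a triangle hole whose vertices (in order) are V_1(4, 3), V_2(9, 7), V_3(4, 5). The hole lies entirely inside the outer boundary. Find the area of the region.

182.5

Outer boundary:
Apply the surveyor's formula: 2A = Σ (x_i·y_{i+1} − x_{i+1}·y_i), indices taken mod 5.
Cross-terms: 28, 252, 231, -56, -80  ⇒  Σ = 375
Area = |Σ|/2 = 187.5.
Hole:
Apply Gauss's area formula: 2A = Σ (x_i·y_{i+1} − x_{i+1}·y_i), indices taken mod 3.
Σ = (1) + (17) + (-8) = 10
Area = |Σ|/2 = 5.
Net area = 187.5 − 5 = 182.5.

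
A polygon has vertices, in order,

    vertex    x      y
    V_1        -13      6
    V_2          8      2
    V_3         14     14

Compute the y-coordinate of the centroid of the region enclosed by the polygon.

22/3

Apply the shoelace formula. First the cross-terms c_i = x_i·y_{i+1} − x_{i+1}·y_i:
  -74, 84, 266  ⇒  2A = 276, A = 138.
Then Σ (y_i + y_{i+1})·c_i = 6072, so ȳ = 6072 / (6·138) = 22/3.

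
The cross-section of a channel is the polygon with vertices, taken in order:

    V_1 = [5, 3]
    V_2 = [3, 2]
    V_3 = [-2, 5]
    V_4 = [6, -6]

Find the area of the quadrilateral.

Apply the surveyor's formula: 2A = Σ (x_i·y_{i+1} − x_{i+1}·y_i), indices taken mod 4.
Cross-terms: 1, 19, -18, 48  ⇒  Σ = 50
Area = |Σ|/2 = 25.

25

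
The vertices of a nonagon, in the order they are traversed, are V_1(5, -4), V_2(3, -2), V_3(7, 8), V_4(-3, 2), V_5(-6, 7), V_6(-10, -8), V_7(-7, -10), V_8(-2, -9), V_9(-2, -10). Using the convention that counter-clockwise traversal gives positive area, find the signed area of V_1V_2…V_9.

Σ = (2) + (38) + (38) + (-9) + (118) + (44) + (43) + (2) + (58) = 334
Signed area = Σ/2 = 167 (positive ⇒ counter-clockwise traversal).

167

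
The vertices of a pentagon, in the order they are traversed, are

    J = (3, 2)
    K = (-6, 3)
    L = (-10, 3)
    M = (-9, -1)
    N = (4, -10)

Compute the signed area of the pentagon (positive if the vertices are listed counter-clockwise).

101

Apply the shoelace formula: 2A = Σ (x_i·y_{i+1} − x_{i+1}·y_i), indices taken mod 5.
J→K: (3)(3) − (-6)(2) = 21
K→L: (-6)(3) − (-10)(3) = 12
L→M: (-10)(-1) − (-9)(3) = 37
M→N: (-9)(-10) − (4)(-1) = 94
N→J: (4)(2) − (3)(-10) = 38
Σ = 202
Signed area = Σ/2 = 101 (positive ⇒ counter-clockwise traversal).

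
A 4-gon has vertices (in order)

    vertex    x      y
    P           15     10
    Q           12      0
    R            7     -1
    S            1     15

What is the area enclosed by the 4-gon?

120.5

Apply Gauss's area formula: 2A = Σ (x_i·y_{i+1} − x_{i+1}·y_i), indices taken mod 4.
Σ = (-120) + (-12) + (106) + (-215) = -241
Area = |Σ|/2 = 120.5.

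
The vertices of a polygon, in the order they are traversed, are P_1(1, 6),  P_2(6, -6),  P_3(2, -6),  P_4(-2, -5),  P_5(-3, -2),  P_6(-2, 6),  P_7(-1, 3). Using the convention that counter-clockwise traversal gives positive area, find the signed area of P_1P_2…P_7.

Apply the shoelace formula: 2A = Σ (x_i·y_{i+1} − x_{i+1}·y_i), indices taken mod 7.
Σ = (-42) + (-24) + (-22) + (-11) + (-22) + (0) + (-9) = -130
Signed area = Σ/2 = -65 (negative ⇒ clockwise traversal).

-65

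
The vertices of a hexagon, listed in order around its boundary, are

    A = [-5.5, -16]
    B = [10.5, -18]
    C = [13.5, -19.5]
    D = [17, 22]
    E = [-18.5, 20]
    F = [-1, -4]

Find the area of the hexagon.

A→B: (-5.5)(-18) − (10.5)(-16) = 267
B→C: (10.5)(-19.5) − (13.5)(-18) = 38.25
C→D: (13.5)(22) − (17)(-19.5) = 628.5
D→E: (17)(20) − (-18.5)(22) = 747
E→F: (-18.5)(-4) − (-1)(20) = 94
F→A: (-1)(-16) − (-5.5)(-4) = -6
Σ = 1768.75
Area = |Σ|/2 = 884.375.

884.375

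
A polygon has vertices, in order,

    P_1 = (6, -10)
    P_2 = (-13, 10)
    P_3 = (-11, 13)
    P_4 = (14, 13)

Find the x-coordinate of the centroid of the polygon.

381/224

Apply the surveyor's formula. First the cross-terms c_i = x_i·y_{i+1} − x_{i+1}·y_i:
  -70, -59, -325, -218  ⇒  2A = -672, A = -336.
Then Σ (x_i + x_{i+1})·c_i = -3429, so x̄ = -3429 / (6·(-336)) = 381/224.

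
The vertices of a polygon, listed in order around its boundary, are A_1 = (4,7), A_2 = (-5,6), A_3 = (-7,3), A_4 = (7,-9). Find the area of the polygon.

106.5

Apply Gauss's area formula: 2A = Σ (x_i·y_{i+1} − x_{i+1}·y_i), indices taken mod 4.
Σ = (59) + (27) + (42) + (85) = 213
Area = |Σ|/2 = 106.5.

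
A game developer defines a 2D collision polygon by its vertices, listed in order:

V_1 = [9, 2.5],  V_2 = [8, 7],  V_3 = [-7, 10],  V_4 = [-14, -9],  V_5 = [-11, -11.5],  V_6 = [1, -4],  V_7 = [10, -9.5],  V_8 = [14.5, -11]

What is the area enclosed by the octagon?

343

Apply the shoelace formula: 2A = Σ (x_i·y_{i+1} − x_{i+1}·y_i), indices taken mod 8.
Cross-terms: 43, 129, 203, 62, 55.5, 30.5, 27.75, 135.25  ⇒  Σ = 686
Area = |Σ|/2 = 343.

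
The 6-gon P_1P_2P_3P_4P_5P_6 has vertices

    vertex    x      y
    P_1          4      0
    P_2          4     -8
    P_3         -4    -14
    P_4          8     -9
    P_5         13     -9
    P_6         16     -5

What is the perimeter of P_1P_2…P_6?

|P_1P_2| = √((0)² + (-8)²) = √64 = 8
|P_2P_3| = √((-8)² + (-6)²) = √100 = 10
|P_3P_4| = √((12)² + (5)²) = √169 = 13
|P_4P_5| = √((5)² + (0)²) = √25 = 5
|P_5P_6| = √((3)² + (4)²) = √25 = 5
|P_6P_1| = √((-12)² + (5)²) = √169 = 13
Perimeter = 8 + 10 + 13 + 5 + 5 + 13 = 54.

54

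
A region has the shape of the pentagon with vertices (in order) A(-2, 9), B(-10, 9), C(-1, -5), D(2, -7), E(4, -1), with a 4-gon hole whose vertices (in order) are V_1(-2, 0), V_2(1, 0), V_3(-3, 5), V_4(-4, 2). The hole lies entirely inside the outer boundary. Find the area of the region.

92.5

Outer boundary:
Apply the shoelace (surveyor's) formula: 2A = Σ (x_i·y_{i+1} − x_{i+1}·y_i), indices taken mod 5.
A→B: (-2)(9) − (-10)(9) = 72
B→C: (-10)(-5) − (-1)(9) = 59
C→D: (-1)(-7) − (2)(-5) = 17
D→E: (2)(-1) − (4)(-7) = 26
E→A: (4)(9) − (-2)(-1) = 34
Σ = 208
Area = |Σ|/2 = 104.
Hole:
Cross-terms: 0, 5, 14, 4  ⇒  Σ = 23
Area = |Σ|/2 = 11.5.
Net area = 104 − 11.5 = 92.5.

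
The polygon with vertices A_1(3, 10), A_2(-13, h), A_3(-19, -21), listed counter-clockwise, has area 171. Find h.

3

The doubled signed area Σ (x_i y_{i+1} − x_{i+1} y_i) is linear in h.
With h=0 it equals 276; the coefficient of h is 22 (from the two edges through A_2).
So 22·h + 276 = 2·171 = 342 ⇒ h = 3.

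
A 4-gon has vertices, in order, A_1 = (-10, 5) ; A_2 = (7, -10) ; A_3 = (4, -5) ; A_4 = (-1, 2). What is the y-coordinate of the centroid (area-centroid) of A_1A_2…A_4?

-38/33

Apply the shoelace formula. First the cross-terms c_i = x_i·y_{i+1} − x_{i+1}·y_i:
  65, 5, 3, 15  ⇒  2A = 88, A = 44.
Then Σ (y_i + y_{i+1})·c_i = -304, so ȳ = -304 / (6·44) = -38/33.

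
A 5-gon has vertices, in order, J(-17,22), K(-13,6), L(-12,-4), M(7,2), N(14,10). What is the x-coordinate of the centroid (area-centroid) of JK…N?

-383/104

Apply the shoelace (surveyor's) formula. First the cross-terms c_i = x_i·y_{i+1} − x_{i+1}·y_i:
  184, 124, 4, 42, 478  ⇒  2A = 832, A = 416.
Then Σ (x_i + x_{i+1})·c_i = -9192, so x̄ = -9192 / (6·416) = -383/104.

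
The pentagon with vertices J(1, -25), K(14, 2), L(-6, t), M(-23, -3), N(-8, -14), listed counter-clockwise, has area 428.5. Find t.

-1

Write out the shoelace sum; only the two edges meeting at L involve t:
2·Area = [(14·t − (-6)·2) + ((-6)·(-3) − (-23)·t)] + 864
       = 37·t + 894 = 857
⇒ t = -1.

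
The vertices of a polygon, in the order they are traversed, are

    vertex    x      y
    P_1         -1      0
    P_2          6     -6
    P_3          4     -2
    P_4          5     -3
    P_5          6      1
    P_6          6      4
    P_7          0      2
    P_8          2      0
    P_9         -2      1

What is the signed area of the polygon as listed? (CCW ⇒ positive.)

34

Apply the shoelace formula: 2A = Σ (x_i·y_{i+1} − x_{i+1}·y_i), indices taken mod 9.
Cross-terms: 6, 12, -2, 23, 18, 12, -4, 2, 1  ⇒  Σ = 68
Signed area = Σ/2 = 34 (positive ⇒ counter-clockwise traversal).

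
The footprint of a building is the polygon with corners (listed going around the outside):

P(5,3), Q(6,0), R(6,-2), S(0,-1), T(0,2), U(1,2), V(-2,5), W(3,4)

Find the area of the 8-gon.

Apply the shoelace (surveyor's) formula: 2A = Σ (x_i·y_{i+1} − x_{i+1}·y_i), indices taken mod 8.
Cross-terms: -18, -12, -6, 0, -2, 9, -23, -11  ⇒  Σ = -63
Area = |Σ|/2 = 31.5.

31.5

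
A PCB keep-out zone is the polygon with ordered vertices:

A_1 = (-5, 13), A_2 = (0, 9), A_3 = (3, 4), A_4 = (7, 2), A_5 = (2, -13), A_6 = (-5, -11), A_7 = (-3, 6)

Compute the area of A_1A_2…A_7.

174

Apply the surveyor's formula: 2A = Σ (x_i·y_{i+1} − x_{i+1}·y_i), indices taken mod 7.
Σ = (-45) + (-27) + (-22) + (-95) + (-87) + (-63) + (-9) = -348
Area = |Σ|/2 = 174.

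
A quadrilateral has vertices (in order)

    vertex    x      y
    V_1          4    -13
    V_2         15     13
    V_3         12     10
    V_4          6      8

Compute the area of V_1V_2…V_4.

83.5

Apply Gauss's area formula: 2A = Σ (x_i·y_{i+1} − x_{i+1}·y_i), indices taken mod 4.
Σ = (247) + (-6) + (36) + (-110) = 167
Area = |Σ|/2 = 83.5.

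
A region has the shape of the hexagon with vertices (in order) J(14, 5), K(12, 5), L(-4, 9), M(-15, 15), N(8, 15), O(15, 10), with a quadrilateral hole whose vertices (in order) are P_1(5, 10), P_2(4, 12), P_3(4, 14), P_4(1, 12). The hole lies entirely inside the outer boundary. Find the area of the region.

165

Outer boundary:
Σ = (10) + (128) + (75) + (-345) + (-145) + (-65) = -342
Area = |Σ|/2 = 171.
Hole:
Apply the surveyor's formula: 2A = Σ (x_i·y_{i+1} − x_{i+1}·y_i), indices taken mod 4.
Σ = (20) + (8) + (34) + (-50) = 12
Area = |Σ|/2 = 6.
Net area = 171 − 6 = 165.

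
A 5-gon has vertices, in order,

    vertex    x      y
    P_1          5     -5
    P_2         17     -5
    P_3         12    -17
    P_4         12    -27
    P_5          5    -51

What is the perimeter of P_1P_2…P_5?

106

|P_1P_2| = √((12)² + (0)²) = √144 = 12
|P_2P_3| = √((-5)² + (-12)²) = √169 = 13
|P_3P_4| = √((0)² + (-10)²) = √100 = 10
|P_4P_5| = √((-7)² + (-24)²) = √625 = 25
|P_5P_1| = √((0)² + (46)²) = √2116 = 46
Perimeter = 12 + 13 + 10 + 25 + 46 = 106.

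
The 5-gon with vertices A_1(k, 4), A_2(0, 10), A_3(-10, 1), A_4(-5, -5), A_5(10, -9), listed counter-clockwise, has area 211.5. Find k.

The doubled signed area Σ (x_i y_{i+1} − x_{i+1} y_i) is linear in k.
With k=0 it equals 290; the coefficient of k is 19 (from the two edges through A_1).
So 19·k + 290 = 2·211.5 = 423 ⇒ k = 7.

7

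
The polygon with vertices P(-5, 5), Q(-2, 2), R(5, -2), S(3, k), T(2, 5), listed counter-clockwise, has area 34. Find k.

Write out the shoelace sum; only the two edges meeting at S involve k:
2·Area = [(5·k − 3·(-2)) + (3·5 − 2·k)] + 29
       = 3·k + 50 = 68
⇒ k = 6.

6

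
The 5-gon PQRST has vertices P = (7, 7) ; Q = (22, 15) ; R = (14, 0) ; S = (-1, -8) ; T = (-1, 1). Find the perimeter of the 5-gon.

|PQ| = √((15)² + (8)²) = √289 = 17
|QR| = √((-8)² + (-15)²) = √289 = 17
|RS| = √((-15)² + (-8)²) = √289 = 17
|ST| = √((0)² + (9)²) = √81 = 9
|TP| = √((8)² + (6)²) = √100 = 10
Perimeter = 17 + 17 + 17 + 9 + 10 = 70.

70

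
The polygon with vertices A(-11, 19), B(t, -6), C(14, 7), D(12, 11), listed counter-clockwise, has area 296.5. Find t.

Write out the shoelace sum; only the two edges meeting at B involve t:
2·Area = [((-11)·(-6) − t·19) + (t·7 − 14·(-6))] + 419
       = -12·t + 569 = 593
⇒ t = -2.

-2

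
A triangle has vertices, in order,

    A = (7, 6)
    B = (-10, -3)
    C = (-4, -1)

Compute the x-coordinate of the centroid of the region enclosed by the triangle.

Apply the surveyor's formula. First the cross-terms c_i = x_i·y_{i+1} − x_{i+1}·y_i:
  39, -2, -17  ⇒  2A = 20, A = 10.
Then Σ (x_i + x_{i+1})·c_i = -140, so x̄ = -140 / (6·10) = -7/3.

-7/3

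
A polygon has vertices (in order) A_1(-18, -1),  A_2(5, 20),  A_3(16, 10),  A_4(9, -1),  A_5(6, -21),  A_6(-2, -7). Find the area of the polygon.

561

Cross-terms: -355, -270, -106, -183, -84, -124  ⇒  Σ = -1122
Area = |Σ|/2 = 561.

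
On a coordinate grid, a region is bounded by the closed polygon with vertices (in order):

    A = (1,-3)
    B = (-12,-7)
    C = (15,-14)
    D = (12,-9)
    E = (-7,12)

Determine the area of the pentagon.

176.5

Apply the shoelace (surveyor's) formula: 2A = Σ (x_i·y_{i+1} − x_{i+1}·y_i), indices taken mod 5.
Σ = (-43) + (273) + (33) + (81) + (9) = 353
Area = |Σ|/2 = 176.5.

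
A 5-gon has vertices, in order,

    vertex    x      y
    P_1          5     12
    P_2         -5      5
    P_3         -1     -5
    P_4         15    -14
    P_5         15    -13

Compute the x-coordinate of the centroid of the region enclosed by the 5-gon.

Apply the shoelace (surveyor's) formula. First the cross-terms c_i = x_i·y_{i+1} − x_{i+1}·y_i:
  85, 30, 89, 15, 245  ⇒  2A = 464, A = 232.
Then Σ (x_i + x_{i+1})·c_i = 6416, so x̄ = 6416 / (6·232) = 401/87.

401/87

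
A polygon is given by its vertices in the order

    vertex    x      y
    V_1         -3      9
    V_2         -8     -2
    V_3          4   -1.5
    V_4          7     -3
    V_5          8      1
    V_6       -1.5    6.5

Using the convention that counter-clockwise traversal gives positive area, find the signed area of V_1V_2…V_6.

93.5

Σ = (78) + (20) + (-1.5) + (31) + (53.5) + (6) = 187
Signed area = Σ/2 = 93.5 (positive ⇒ counter-clockwise traversal).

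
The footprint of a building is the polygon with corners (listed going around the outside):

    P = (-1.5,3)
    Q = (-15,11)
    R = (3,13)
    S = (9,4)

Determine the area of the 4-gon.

135.75

Apply the shoelace (surveyor's) formula: 2A = Σ (x_i·y_{i+1} − x_{i+1}·y_i), indices taken mod 4.
Cross-terms: 28.5, -228, -105, 33  ⇒  Σ = -271.5
Area = |Σ|/2 = 135.75.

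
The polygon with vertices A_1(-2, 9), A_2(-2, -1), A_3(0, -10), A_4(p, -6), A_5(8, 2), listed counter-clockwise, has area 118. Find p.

Write out the shoelace sum; only the two edges meeting at A_4 involve p:
2·Area = [(0·(-6) − p·(-10)) + (p·2 − 8·(-6))] + 116
       = 12·p + 164 = 236
⇒ p = 6.

6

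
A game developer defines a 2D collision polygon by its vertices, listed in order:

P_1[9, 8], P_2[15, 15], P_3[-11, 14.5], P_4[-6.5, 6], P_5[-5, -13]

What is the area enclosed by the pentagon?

308.625

Apply the shoelace formula: 2A = Σ (x_i·y_{i+1} − x_{i+1}·y_i), indices taken mod 5.
P_1→P_2: (9)(15) − (15)(8) = 15
P_2→P_3: (15)(14.5) − (-11)(15) = 382.5
P_3→P_4: (-11)(6) − (-6.5)(14.5) = 28.25
P_4→P_5: (-6.5)(-13) − (-5)(6) = 114.5
P_5→P_1: (-5)(8) − (9)(-13) = 77
Σ = 617.25
Area = |Σ|/2 = 308.625.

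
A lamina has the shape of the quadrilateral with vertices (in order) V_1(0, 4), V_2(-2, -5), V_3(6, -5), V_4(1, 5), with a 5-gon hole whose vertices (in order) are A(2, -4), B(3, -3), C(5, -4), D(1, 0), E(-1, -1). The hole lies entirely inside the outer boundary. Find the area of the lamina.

Outer boundary:
Σ = (8) + (40) + (35) + (4) = 87
Area = |Σ|/2 = 43.5.
Hole:
Apply the surveyor's formula: 2A = Σ (x_i·y_{i+1} − x_{i+1}·y_i), indices taken mod 5.
A→B: (2)(-3) − (3)(-4) = 6
B→C: (3)(-4) − (5)(-3) = 3
C→D: (5)(0) − (1)(-4) = 4
D→E: (1)(-1) − (-1)(0) = -1
E→A: (-1)(-4) − (2)(-1) = 6
Σ = 18
Area = |Σ|/2 = 9.
Net area = 43.5 − 9 = 34.5.

34.5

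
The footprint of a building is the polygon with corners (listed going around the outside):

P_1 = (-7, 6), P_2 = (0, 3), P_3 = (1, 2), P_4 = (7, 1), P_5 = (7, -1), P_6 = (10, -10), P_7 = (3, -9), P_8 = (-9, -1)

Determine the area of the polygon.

P_1→P_2: (-7)(3) − (0)(6) = -21
P_2→P_3: (0)(2) − (1)(3) = -3
P_3→P_4: (1)(1) − (7)(2) = -13
P_4→P_5: (7)(-1) − (7)(1) = -14
P_5→P_6: (7)(-10) − (10)(-1) = -60
P_6→P_7: (10)(-9) − (3)(-10) = -60
P_7→P_8: (3)(-1) − (-9)(-9) = -84
P_8→P_1: (-9)(6) − (-7)(-1) = -61
Σ = -316
Area = |Σ|/2 = 158.

158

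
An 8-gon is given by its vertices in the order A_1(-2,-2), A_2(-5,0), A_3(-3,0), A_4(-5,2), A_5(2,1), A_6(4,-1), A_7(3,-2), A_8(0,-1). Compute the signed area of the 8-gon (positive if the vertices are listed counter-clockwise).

-20.5

A_1→A_2: (-2)(0) − (-5)(-2) = -10
A_2→A_3: (-5)(0) − (-3)(0) = 0
A_3→A_4: (-3)(2) − (-5)(0) = -6
A_4→A_5: (-5)(1) − (2)(2) = -9
A_5→A_6: (2)(-1) − (4)(1) = -6
A_6→A_7: (4)(-2) − (3)(-1) = -5
A_7→A_8: (3)(-1) − (0)(-2) = -3
A_8→A_1: (0)(-2) − (-2)(-1) = -2
Σ = -41
Signed area = Σ/2 = -20.5 (negative ⇒ clockwise traversal).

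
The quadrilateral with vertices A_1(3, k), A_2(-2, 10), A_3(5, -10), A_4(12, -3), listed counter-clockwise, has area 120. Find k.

Write out the shoelace sum; only the two edges meeting at A_1 involve k:
2·Area = [(12·k − 3·(-3)) + (3·10 − (-2)·k)] + 75
       = 14·k + 114 = 240
⇒ k = 9.

9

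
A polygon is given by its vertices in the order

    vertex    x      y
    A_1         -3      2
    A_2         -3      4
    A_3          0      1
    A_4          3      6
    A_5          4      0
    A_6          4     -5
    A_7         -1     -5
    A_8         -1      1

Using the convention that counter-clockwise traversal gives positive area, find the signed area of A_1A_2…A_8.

-43

Apply the shoelace (surveyor's) formula: 2A = Σ (x_i·y_{i+1} − x_{i+1}·y_i), indices taken mod 8.
A_1→A_2: (-3)(4) − (-3)(2) = -6
A_2→A_3: (-3)(1) − (0)(4) = -3
A_3→A_4: (0)(6) − (3)(1) = -3
A_4→A_5: (3)(0) − (4)(6) = -24
A_5→A_6: (4)(-5) − (4)(0) = -20
A_6→A_7: (4)(-5) − (-1)(-5) = -25
A_7→A_8: (-1)(1) − (-1)(-5) = -6
A_8→A_1: (-1)(2) − (-3)(1) = 1
Σ = -86
Signed area = Σ/2 = -43 (negative ⇒ clockwise traversal).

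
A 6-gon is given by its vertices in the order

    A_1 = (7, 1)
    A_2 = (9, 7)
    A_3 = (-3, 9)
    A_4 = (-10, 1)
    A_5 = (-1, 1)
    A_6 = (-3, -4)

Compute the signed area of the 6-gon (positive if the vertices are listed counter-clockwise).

126

Apply the shoelace (surveyor's) formula: 2A = Σ (x_i·y_{i+1} − x_{i+1}·y_i), indices taken mod 6.
Σ = (40) + (102) + (87) + (-9) + (7) + (25) = 252
Signed area = Σ/2 = 126 (positive ⇒ counter-clockwise traversal).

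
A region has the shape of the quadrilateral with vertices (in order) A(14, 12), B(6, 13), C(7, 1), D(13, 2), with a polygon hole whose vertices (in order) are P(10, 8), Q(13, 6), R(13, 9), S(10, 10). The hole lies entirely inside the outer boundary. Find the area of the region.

Outer boundary:
Apply the shoelace (surveyor's) formula: 2A = Σ (x_i·y_{i+1} − x_{i+1}·y_i), indices taken mod 4.
Σ = (110) + (-85) + (1) + (128) = 154
Area = |Σ|/2 = 77.
Hole:
Apply the shoelace (surveyor's) formula: 2A = Σ (x_i·y_{i+1} − x_{i+1}·y_i), indices taken mod 4.
Cross-terms: -44, 39, 40, -20  ⇒  Σ = 15
Area = |Σ|/2 = 7.5.
Net area = 77 − 7.5 = 69.5.

69.5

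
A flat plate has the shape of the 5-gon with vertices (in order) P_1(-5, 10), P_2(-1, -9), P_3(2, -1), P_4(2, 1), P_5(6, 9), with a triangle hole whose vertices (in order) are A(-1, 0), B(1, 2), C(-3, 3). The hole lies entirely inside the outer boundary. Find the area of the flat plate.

92.5

Outer boundary:
Apply the surveyor's formula: 2A = Σ (x_i·y_{i+1} − x_{i+1}·y_i), indices taken mod 5.
P_1→P_2: (-5)(-9) − (-1)(10) = 55
P_2→P_3: (-1)(-1) − (2)(-9) = 19
P_3→P_4: (2)(1) − (2)(-1) = 4
P_4→P_5: (2)(9) − (6)(1) = 12
P_5→P_1: (6)(10) − (-5)(9) = 105
Σ = 195
Area = |Σ|/2 = 97.5.
Hole:
Σ = (-2) + (9) + (3) = 10
Area = |Σ|/2 = 5.
Net area = 97.5 − 5 = 92.5.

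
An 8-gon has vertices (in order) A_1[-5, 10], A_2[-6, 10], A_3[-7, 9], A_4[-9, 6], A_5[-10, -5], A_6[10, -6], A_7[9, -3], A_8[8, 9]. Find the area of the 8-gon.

Apply the shoelace formula: 2A = Σ (x_i·y_{i+1} − x_{i+1}·y_i), indices taken mod 8.
A_1→A_2: (-5)(10) − (-6)(10) = 10
A_2→A_3: (-6)(9) − (-7)(10) = 16
A_3→A_4: (-7)(6) − (-9)(9) = 39
A_4→A_5: (-9)(-5) − (-10)(6) = 105
A_5→A_6: (-10)(-6) − (10)(-5) = 110
A_6→A_7: (10)(-3) − (9)(-6) = 24
A_7→A_8: (9)(9) − (8)(-3) = 105
A_8→A_1: (8)(10) − (-5)(9) = 125
Σ = 534
Area = |Σ|/2 = 267.

267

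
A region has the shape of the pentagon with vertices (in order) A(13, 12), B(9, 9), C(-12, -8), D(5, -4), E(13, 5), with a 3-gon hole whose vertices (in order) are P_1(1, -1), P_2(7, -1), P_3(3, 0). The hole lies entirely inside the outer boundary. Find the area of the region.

147.5

Outer boundary:
Apply the shoelace (surveyor's) formula: 2A = Σ (x_i·y_{i+1} − x_{i+1}·y_i), indices taken mod 5.
A→B: (13)(9) − (9)(12) = 9
B→C: (9)(-8) − (-12)(9) = 36
C→D: (-12)(-4) − (5)(-8) = 88
D→E: (5)(5) − (13)(-4) = 77
E→A: (13)(12) − (13)(5) = 91
Σ = 301
Area = |Σ|/2 = 150.5.
Hole:
Σ = (6) + (3) + (-3) = 6
Area = |Σ|/2 = 3.
Net area = 150.5 − 3 = 147.5.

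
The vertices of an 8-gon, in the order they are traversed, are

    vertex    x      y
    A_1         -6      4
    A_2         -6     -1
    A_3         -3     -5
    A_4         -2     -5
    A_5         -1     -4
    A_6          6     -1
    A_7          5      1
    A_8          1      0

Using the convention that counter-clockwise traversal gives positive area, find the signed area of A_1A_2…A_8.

Σ = (30) + (27) + (5) + (3) + (25) + (11) + (-1) + (4) = 104
Signed area = Σ/2 = 52 (positive ⇒ counter-clockwise traversal).

52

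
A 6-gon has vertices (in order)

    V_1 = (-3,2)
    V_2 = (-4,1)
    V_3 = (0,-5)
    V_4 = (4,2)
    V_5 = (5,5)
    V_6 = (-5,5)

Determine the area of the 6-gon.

55

Apply the surveyor's formula: 2A = Σ (x_i·y_{i+1} − x_{i+1}·y_i), indices taken mod 6.
Σ = (5) + (20) + (20) + (10) + (50) + (5) = 110
Area = |Σ|/2 = 55.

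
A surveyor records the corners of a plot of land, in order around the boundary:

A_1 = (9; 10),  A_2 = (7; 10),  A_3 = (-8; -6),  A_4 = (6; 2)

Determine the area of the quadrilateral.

Apply the shoelace formula: 2A = Σ (x_i·y_{i+1} − x_{i+1}·y_i), indices taken mod 4.
Σ = (20) + (38) + (20) + (42) = 120
Area = |Σ|/2 = 60.

60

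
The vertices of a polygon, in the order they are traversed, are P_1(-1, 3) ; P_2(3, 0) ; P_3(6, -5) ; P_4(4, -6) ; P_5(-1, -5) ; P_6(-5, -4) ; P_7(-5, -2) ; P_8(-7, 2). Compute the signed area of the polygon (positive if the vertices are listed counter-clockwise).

Apply the surveyor's formula: 2A = Σ (x_i·y_{i+1} − x_{i+1}·y_i), indices taken mod 8.
Σ = (-9) + (-15) + (-16) + (-26) + (-21) + (-10) + (-24) + (-19) = -140
Signed area = Σ/2 = -70 (negative ⇒ clockwise traversal).

-70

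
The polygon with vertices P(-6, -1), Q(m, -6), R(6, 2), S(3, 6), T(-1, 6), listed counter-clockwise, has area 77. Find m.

-3

The doubled signed area Σ (x_i y_{i+1} − x_{i+1} y_i) is linear in m.
With m=0 it equals 163; the coefficient of m is 3 (from the two edges through Q).
So 3·m + 163 = 2·77 = 154 ⇒ m = -3.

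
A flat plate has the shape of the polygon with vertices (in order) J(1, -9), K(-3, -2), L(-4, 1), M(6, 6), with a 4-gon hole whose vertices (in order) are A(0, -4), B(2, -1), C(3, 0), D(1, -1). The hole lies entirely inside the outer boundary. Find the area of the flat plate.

63

Outer boundary:
Apply the surveyor's formula: 2A = Σ (x_i·y_{i+1} − x_{i+1}·y_i), indices taken mod 4.
J→K: (1)(-2) − (-3)(-9) = -29
K→L: (-3)(1) − (-4)(-2) = -11
L→M: (-4)(6) − (6)(1) = -30
M→J: (6)(-9) − (1)(6) = -60
Σ = -130
Area = |Σ|/2 = 65.
Hole:
Σ = (8) + (3) + (-3) + (-4) = 4
Area = |Σ|/2 = 2.
Net area = 65 − 2 = 63.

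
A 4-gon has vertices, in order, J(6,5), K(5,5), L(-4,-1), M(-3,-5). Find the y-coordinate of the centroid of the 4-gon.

2/39

Apply the shoelace (surveyor's) formula. First the cross-terms c_i = x_i·y_{i+1} − x_{i+1}·y_i:
  5, 15, 17, 15  ⇒  2A = 52, A = 26.
Then Σ (y_i + y_{i+1})·c_i = 8, so ȳ = 8 / (6·26) = 2/39.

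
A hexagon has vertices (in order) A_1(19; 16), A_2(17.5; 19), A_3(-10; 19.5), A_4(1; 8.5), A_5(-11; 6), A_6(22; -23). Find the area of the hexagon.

Σ = (81) + (531.25) + (-104.5) + (99.5) + (121) + (789) = 1517.25
Area = |Σ|/2 = 758.625.

758.625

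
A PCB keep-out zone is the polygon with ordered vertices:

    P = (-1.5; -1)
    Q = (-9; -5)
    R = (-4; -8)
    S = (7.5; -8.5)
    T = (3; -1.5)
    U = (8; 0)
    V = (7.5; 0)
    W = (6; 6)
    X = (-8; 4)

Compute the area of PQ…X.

Σ = (-1.5) + (52) + (94) + (14.25) + (12) + (0) + (45) + (72) + (14) = 301.75
Area = |Σ|/2 = 150.875.

150.875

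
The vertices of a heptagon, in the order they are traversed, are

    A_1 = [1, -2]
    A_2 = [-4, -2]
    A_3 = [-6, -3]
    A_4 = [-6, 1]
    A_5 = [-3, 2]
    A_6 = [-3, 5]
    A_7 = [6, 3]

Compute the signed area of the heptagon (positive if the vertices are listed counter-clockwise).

Apply Gauss's area formula: 2A = Σ (x_i·y_{i+1} − x_{i+1}·y_i), indices taken mod 7.
Cross-terms: -10, 0, -24, -9, -9, -39, -15  ⇒  Σ = -106
Signed area = Σ/2 = -53 (negative ⇒ clockwise traversal).

-53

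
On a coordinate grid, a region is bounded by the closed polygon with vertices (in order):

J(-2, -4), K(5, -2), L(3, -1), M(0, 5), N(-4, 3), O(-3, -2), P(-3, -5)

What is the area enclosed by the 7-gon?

Cross-terms: 24, 1, 15, 20, 17, 9, 2  ⇒  Σ = 88
Area = |Σ|/2 = 44.

44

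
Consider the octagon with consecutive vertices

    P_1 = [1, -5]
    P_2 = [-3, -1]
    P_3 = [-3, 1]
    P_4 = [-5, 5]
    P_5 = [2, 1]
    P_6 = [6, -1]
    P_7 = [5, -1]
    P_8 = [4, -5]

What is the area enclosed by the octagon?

Apply Gauss's area formula: 2A = Σ (x_i·y_{i+1} − x_{i+1}·y_i), indices taken mod 8.
Σ = (-16) + (-6) + (-10) + (-15) + (-8) + (-1) + (-21) + (-15) = -92
Area = |Σ|/2 = 46.

46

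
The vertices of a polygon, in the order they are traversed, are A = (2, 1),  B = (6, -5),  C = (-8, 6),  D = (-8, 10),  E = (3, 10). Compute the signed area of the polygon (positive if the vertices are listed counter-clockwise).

-89.5

Σ = (-16) + (-4) + (-32) + (-110) + (-17) = -179
Signed area = Σ/2 = -89.5 (negative ⇒ clockwise traversal).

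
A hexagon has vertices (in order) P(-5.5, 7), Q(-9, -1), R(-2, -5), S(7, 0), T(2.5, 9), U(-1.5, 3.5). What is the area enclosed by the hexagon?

120.25

Apply the shoelace formula: 2A = Σ (x_i·y_{i+1} − x_{i+1}·y_i), indices taken mod 6.
P→Q: (-5.5)(-1) − (-9)(7) = 68.5
Q→R: (-9)(-5) − (-2)(-1) = 43
R→S: (-2)(0) − (7)(-5) = 35
S→T: (7)(9) − (2.5)(0) = 63
T→U: (2.5)(3.5) − (-1.5)(9) = 22.25
U→P: (-1.5)(7) − (-5.5)(3.5) = 8.75
Σ = 240.5
Area = |Σ|/2 = 120.25.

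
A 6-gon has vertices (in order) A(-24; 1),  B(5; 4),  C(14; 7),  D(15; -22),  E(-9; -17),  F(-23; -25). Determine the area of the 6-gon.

888.5

A→B: (-24)(4) − (5)(1) = -101
B→C: (5)(7) − (14)(4) = -21
C→D: (14)(-22) − (15)(7) = -413
D→E: (15)(-17) − (-9)(-22) = -453
E→F: (-9)(-25) − (-23)(-17) = -166
F→A: (-23)(1) − (-24)(-25) = -623
Σ = -1777
Area = |Σ|/2 = 888.5.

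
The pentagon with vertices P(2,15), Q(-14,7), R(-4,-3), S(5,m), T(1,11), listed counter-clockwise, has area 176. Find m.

1

Write out the shoelace sum; only the two edges meeting at S involve m:
2·Area = [((-4)·m − 5·(-3)) + (5·11 − 1·m)] + 287
       = -5·m + 357 = 352
⇒ m = 1.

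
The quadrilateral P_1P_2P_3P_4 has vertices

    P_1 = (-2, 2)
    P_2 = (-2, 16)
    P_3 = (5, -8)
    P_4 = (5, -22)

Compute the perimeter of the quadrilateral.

|P_1P_2| = √((0)² + (14)²) = √196 = 14
|P_2P_3| = √((7)² + (-24)²) = √625 = 25
|P_3P_4| = √((0)² + (-14)²) = √196 = 14
|P_4P_1| = √((-7)² + (24)²) = √625 = 25
Perimeter = 14 + 25 + 14 + 25 = 78.

78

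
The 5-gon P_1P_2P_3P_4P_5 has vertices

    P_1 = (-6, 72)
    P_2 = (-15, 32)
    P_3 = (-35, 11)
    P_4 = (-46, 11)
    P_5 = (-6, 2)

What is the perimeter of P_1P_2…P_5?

|P_1P_2| = √((-9)² + (-40)²) = √1681 = 41
|P_2P_3| = √((-20)² + (-21)²) = √841 = 29
|P_3P_4| = √((-11)² + (0)²) = √121 = 11
|P_4P_5| = √((40)² + (-9)²) = √1681 = 41
|P_5P_1| = √((0)² + (70)²) = √4900 = 70
Perimeter = 41 + 29 + 11 + 41 + 70 = 192.

192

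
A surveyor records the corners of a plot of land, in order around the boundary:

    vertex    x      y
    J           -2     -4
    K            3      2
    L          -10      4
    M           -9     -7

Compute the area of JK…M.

84

Apply the shoelace formula: 2A = Σ (x_i·y_{i+1} − x_{i+1}·y_i), indices taken mod 4.
J→K: (-2)(2) − (3)(-4) = 8
K→L: (3)(4) − (-10)(2) = 32
L→M: (-10)(-7) − (-9)(4) = 106
M→J: (-9)(-4) − (-2)(-7) = 22
Σ = 168
Area = |Σ|/2 = 84.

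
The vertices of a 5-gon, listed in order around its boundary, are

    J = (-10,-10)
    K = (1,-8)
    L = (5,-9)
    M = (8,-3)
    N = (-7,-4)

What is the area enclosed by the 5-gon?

77.5

Σ = (90) + (31) + (57) + (-53) + (30) = 155
Area = |Σ|/2 = 77.5.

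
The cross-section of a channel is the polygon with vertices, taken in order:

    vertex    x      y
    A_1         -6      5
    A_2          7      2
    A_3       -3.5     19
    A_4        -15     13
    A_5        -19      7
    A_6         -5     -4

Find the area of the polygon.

268.25

Apply the surveyor's formula: 2A = Σ (x_i·y_{i+1} − x_{i+1}·y_i), indices taken mod 6.
Σ = (-47) + (140) + (239.5) + (142) + (111) + (-49) = 536.5
Area = |Σ|/2 = 268.25.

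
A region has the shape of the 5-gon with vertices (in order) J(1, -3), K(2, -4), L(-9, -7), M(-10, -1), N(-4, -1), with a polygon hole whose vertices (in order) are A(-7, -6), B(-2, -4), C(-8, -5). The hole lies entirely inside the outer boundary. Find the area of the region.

Outer boundary:
Apply the surveyor's formula: 2A = Σ (x_i·y_{i+1} − x_{i+1}·y_i), indices taken mod 5.
Σ = (2) + (-50) + (-61) + (6) + (13) = -90
Area = |Σ|/2 = 45.
Hole:
Cross-terms: 16, -22, 13  ⇒  Σ = 7
Area = |Σ|/2 = 3.5.
Net area = 45 − 3.5 = 41.5.

41.5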